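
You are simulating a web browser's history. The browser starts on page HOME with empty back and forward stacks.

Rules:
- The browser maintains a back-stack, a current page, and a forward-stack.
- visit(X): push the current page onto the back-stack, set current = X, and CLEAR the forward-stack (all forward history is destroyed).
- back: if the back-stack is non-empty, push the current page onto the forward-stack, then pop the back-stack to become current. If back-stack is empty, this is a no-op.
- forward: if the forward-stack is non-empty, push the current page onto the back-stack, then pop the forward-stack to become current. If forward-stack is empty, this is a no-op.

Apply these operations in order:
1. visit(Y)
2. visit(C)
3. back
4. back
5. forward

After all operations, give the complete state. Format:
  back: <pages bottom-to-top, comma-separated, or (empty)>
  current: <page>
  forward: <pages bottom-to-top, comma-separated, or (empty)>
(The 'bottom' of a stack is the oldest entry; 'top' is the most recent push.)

After 1 (visit(Y)): cur=Y back=1 fwd=0
After 2 (visit(C)): cur=C back=2 fwd=0
After 3 (back): cur=Y back=1 fwd=1
After 4 (back): cur=HOME back=0 fwd=2
After 5 (forward): cur=Y back=1 fwd=1

Answer: back: HOME
current: Y
forward: C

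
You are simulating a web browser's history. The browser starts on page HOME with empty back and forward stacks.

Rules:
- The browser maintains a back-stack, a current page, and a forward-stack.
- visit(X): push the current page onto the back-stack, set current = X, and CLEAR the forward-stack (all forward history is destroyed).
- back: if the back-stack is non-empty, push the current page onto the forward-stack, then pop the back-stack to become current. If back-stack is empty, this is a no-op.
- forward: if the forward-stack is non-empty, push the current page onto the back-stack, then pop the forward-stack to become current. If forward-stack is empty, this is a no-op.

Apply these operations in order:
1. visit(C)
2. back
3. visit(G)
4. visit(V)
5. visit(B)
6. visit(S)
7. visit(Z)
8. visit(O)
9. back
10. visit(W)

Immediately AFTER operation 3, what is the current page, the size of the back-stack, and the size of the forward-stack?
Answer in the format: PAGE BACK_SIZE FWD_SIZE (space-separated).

After 1 (visit(C)): cur=C back=1 fwd=0
After 2 (back): cur=HOME back=0 fwd=1
After 3 (visit(G)): cur=G back=1 fwd=0

G 1 0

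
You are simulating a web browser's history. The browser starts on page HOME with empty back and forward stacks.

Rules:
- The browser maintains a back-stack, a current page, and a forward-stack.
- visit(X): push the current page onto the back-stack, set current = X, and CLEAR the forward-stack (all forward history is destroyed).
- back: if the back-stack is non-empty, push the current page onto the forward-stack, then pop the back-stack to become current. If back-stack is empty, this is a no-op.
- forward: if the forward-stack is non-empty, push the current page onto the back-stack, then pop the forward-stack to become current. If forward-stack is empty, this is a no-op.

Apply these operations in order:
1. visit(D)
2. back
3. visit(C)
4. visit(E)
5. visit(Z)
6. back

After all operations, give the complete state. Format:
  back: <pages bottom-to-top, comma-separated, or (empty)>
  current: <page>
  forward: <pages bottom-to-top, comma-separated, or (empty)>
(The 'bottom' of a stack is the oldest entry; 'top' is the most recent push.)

Answer: back: HOME,C
current: E
forward: Z

Derivation:
After 1 (visit(D)): cur=D back=1 fwd=0
After 2 (back): cur=HOME back=0 fwd=1
After 3 (visit(C)): cur=C back=1 fwd=0
After 4 (visit(E)): cur=E back=2 fwd=0
After 5 (visit(Z)): cur=Z back=3 fwd=0
After 6 (back): cur=E back=2 fwd=1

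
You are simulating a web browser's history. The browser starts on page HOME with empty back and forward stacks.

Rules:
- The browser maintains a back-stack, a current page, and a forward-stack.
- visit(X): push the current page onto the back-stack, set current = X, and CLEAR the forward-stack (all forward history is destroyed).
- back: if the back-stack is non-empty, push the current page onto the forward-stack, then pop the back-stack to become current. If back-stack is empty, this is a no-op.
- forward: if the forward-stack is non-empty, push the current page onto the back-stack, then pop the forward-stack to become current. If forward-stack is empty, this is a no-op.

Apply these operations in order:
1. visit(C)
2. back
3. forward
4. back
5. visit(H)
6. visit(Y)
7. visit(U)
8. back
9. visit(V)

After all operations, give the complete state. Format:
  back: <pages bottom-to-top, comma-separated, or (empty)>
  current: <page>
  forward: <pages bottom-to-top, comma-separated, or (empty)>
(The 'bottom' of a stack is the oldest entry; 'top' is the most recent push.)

Answer: back: HOME,H,Y
current: V
forward: (empty)

Derivation:
After 1 (visit(C)): cur=C back=1 fwd=0
After 2 (back): cur=HOME back=0 fwd=1
After 3 (forward): cur=C back=1 fwd=0
After 4 (back): cur=HOME back=0 fwd=1
After 5 (visit(H)): cur=H back=1 fwd=0
After 6 (visit(Y)): cur=Y back=2 fwd=0
After 7 (visit(U)): cur=U back=3 fwd=0
After 8 (back): cur=Y back=2 fwd=1
After 9 (visit(V)): cur=V back=3 fwd=0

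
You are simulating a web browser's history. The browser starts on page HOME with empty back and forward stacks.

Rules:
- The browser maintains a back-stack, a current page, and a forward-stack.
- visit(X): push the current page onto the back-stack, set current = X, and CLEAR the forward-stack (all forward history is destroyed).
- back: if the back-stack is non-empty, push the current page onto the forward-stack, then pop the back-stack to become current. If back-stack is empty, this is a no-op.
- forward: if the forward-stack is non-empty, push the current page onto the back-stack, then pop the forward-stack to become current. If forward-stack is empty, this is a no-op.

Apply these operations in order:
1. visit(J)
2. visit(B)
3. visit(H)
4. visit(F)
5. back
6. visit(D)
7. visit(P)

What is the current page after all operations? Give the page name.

After 1 (visit(J)): cur=J back=1 fwd=0
After 2 (visit(B)): cur=B back=2 fwd=0
After 3 (visit(H)): cur=H back=3 fwd=0
After 4 (visit(F)): cur=F back=4 fwd=0
After 5 (back): cur=H back=3 fwd=1
After 6 (visit(D)): cur=D back=4 fwd=0
After 7 (visit(P)): cur=P back=5 fwd=0

Answer: P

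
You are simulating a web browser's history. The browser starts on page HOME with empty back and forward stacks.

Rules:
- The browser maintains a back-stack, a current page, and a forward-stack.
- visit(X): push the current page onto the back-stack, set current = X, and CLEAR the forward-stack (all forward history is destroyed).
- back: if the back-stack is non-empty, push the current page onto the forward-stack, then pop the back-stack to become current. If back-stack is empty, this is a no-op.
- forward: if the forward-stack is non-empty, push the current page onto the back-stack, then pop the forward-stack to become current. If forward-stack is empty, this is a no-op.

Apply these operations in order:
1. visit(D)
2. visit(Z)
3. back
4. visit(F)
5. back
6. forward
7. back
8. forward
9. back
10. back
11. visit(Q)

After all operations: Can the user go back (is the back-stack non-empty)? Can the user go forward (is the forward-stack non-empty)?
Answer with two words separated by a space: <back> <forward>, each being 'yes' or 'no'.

Answer: yes no

Derivation:
After 1 (visit(D)): cur=D back=1 fwd=0
After 2 (visit(Z)): cur=Z back=2 fwd=0
After 3 (back): cur=D back=1 fwd=1
After 4 (visit(F)): cur=F back=2 fwd=0
After 5 (back): cur=D back=1 fwd=1
After 6 (forward): cur=F back=2 fwd=0
After 7 (back): cur=D back=1 fwd=1
After 8 (forward): cur=F back=2 fwd=0
After 9 (back): cur=D back=1 fwd=1
After 10 (back): cur=HOME back=0 fwd=2
After 11 (visit(Q)): cur=Q back=1 fwd=0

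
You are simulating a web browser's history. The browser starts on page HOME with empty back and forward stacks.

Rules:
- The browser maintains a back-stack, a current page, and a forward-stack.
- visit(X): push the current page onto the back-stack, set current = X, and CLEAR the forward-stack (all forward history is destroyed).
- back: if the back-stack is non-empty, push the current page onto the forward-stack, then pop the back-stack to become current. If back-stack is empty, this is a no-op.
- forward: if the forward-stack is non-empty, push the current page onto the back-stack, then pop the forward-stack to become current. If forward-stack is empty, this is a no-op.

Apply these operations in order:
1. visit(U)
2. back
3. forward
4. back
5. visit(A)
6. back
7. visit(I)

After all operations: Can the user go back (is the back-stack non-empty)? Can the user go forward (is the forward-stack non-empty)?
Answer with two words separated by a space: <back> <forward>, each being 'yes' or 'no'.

After 1 (visit(U)): cur=U back=1 fwd=0
After 2 (back): cur=HOME back=0 fwd=1
After 3 (forward): cur=U back=1 fwd=0
After 4 (back): cur=HOME back=0 fwd=1
After 5 (visit(A)): cur=A back=1 fwd=0
After 6 (back): cur=HOME back=0 fwd=1
After 7 (visit(I)): cur=I back=1 fwd=0

Answer: yes no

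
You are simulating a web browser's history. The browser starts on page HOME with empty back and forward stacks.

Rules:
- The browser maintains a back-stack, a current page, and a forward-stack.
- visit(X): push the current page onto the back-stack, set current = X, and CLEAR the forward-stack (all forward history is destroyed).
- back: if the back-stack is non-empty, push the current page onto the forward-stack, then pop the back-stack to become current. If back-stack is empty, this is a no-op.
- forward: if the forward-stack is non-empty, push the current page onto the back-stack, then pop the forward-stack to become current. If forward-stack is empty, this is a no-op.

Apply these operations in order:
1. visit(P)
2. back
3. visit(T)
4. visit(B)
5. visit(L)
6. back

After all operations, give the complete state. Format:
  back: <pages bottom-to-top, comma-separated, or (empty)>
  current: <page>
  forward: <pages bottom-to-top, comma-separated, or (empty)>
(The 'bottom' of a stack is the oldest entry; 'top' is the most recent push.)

After 1 (visit(P)): cur=P back=1 fwd=0
After 2 (back): cur=HOME back=0 fwd=1
After 3 (visit(T)): cur=T back=1 fwd=0
After 4 (visit(B)): cur=B back=2 fwd=0
After 5 (visit(L)): cur=L back=3 fwd=0
After 6 (back): cur=B back=2 fwd=1

Answer: back: HOME,T
current: B
forward: L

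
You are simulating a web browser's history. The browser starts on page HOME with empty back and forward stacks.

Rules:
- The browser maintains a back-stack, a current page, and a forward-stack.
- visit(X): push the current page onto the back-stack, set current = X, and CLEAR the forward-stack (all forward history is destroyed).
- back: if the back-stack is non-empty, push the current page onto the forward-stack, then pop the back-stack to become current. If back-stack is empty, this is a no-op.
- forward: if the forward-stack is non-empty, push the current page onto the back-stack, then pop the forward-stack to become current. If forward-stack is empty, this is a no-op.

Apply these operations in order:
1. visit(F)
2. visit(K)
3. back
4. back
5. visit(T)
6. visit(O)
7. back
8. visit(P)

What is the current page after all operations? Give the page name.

Answer: P

Derivation:
After 1 (visit(F)): cur=F back=1 fwd=0
After 2 (visit(K)): cur=K back=2 fwd=0
After 3 (back): cur=F back=1 fwd=1
After 4 (back): cur=HOME back=0 fwd=2
After 5 (visit(T)): cur=T back=1 fwd=0
After 6 (visit(O)): cur=O back=2 fwd=0
After 7 (back): cur=T back=1 fwd=1
After 8 (visit(P)): cur=P back=2 fwd=0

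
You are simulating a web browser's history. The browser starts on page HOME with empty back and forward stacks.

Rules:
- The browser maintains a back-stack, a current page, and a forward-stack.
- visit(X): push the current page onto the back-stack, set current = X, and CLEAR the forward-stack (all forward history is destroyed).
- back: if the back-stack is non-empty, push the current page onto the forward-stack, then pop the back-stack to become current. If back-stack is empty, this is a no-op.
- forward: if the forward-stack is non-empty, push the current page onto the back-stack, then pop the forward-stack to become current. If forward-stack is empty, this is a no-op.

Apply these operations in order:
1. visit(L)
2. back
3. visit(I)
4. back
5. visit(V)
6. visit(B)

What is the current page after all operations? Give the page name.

Answer: B

Derivation:
After 1 (visit(L)): cur=L back=1 fwd=0
After 2 (back): cur=HOME back=0 fwd=1
After 3 (visit(I)): cur=I back=1 fwd=0
After 4 (back): cur=HOME back=0 fwd=1
After 5 (visit(V)): cur=V back=1 fwd=0
After 6 (visit(B)): cur=B back=2 fwd=0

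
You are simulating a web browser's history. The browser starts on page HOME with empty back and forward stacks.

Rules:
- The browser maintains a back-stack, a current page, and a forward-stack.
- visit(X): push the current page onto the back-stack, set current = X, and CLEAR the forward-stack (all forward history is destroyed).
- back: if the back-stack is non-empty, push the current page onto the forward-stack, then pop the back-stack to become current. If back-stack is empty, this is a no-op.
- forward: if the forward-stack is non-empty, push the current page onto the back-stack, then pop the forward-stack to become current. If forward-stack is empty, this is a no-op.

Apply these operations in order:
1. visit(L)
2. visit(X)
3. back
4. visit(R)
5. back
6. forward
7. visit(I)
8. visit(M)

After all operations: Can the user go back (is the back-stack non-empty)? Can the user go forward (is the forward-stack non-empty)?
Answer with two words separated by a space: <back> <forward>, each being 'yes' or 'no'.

Answer: yes no

Derivation:
After 1 (visit(L)): cur=L back=1 fwd=0
After 2 (visit(X)): cur=X back=2 fwd=0
After 3 (back): cur=L back=1 fwd=1
After 4 (visit(R)): cur=R back=2 fwd=0
After 5 (back): cur=L back=1 fwd=1
After 6 (forward): cur=R back=2 fwd=0
After 7 (visit(I)): cur=I back=3 fwd=0
After 8 (visit(M)): cur=M back=4 fwd=0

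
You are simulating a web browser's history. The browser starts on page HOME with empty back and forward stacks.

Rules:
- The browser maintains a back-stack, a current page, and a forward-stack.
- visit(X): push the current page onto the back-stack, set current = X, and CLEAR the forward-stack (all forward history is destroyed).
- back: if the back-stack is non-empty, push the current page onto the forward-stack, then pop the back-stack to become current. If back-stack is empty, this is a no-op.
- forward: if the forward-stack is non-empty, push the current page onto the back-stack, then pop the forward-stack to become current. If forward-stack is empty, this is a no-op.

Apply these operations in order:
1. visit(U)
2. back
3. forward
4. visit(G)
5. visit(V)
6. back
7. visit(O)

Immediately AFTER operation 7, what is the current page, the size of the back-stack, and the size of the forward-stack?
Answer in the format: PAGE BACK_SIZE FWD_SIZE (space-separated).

After 1 (visit(U)): cur=U back=1 fwd=0
After 2 (back): cur=HOME back=0 fwd=1
After 3 (forward): cur=U back=1 fwd=0
After 4 (visit(G)): cur=G back=2 fwd=0
After 5 (visit(V)): cur=V back=3 fwd=0
After 6 (back): cur=G back=2 fwd=1
After 7 (visit(O)): cur=O back=3 fwd=0

O 3 0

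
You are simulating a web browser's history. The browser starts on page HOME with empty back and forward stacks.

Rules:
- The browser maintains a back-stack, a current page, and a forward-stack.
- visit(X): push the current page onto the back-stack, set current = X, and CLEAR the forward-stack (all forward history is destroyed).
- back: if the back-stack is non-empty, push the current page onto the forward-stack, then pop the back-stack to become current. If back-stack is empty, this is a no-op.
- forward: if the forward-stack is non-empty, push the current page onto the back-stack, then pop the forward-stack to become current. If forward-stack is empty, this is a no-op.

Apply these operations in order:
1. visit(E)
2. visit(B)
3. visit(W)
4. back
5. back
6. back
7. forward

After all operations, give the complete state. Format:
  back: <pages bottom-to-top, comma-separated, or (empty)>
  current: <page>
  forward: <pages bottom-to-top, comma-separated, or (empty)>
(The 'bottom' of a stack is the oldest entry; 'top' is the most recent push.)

After 1 (visit(E)): cur=E back=1 fwd=0
After 2 (visit(B)): cur=B back=2 fwd=0
After 3 (visit(W)): cur=W back=3 fwd=0
After 4 (back): cur=B back=2 fwd=1
After 5 (back): cur=E back=1 fwd=2
After 6 (back): cur=HOME back=0 fwd=3
After 7 (forward): cur=E back=1 fwd=2

Answer: back: HOME
current: E
forward: W,B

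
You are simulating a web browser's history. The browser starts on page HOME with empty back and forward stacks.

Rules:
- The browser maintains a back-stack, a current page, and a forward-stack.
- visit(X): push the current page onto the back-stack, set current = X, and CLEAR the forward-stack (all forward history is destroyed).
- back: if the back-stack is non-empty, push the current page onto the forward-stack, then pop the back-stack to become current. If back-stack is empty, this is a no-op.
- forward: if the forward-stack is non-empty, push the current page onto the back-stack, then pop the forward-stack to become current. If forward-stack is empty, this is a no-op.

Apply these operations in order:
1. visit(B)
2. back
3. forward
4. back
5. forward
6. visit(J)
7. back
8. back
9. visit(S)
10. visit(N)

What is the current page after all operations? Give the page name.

Answer: N

Derivation:
After 1 (visit(B)): cur=B back=1 fwd=0
After 2 (back): cur=HOME back=0 fwd=1
After 3 (forward): cur=B back=1 fwd=0
After 4 (back): cur=HOME back=0 fwd=1
After 5 (forward): cur=B back=1 fwd=0
After 6 (visit(J)): cur=J back=2 fwd=0
After 7 (back): cur=B back=1 fwd=1
After 8 (back): cur=HOME back=0 fwd=2
After 9 (visit(S)): cur=S back=1 fwd=0
After 10 (visit(N)): cur=N back=2 fwd=0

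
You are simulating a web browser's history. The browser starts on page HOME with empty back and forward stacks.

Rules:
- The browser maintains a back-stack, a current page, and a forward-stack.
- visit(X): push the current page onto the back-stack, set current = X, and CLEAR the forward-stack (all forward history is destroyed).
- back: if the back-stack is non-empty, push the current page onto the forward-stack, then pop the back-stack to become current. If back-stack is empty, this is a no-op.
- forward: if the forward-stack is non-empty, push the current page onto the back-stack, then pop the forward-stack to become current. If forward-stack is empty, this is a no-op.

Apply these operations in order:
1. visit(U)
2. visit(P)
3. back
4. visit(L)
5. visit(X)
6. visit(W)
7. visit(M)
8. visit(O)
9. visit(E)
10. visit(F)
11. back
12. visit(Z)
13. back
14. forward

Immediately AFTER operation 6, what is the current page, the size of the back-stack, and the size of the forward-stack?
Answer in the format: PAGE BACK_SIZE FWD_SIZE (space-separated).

After 1 (visit(U)): cur=U back=1 fwd=0
After 2 (visit(P)): cur=P back=2 fwd=0
After 3 (back): cur=U back=1 fwd=1
After 4 (visit(L)): cur=L back=2 fwd=0
After 5 (visit(X)): cur=X back=3 fwd=0
After 6 (visit(W)): cur=W back=4 fwd=0

W 4 0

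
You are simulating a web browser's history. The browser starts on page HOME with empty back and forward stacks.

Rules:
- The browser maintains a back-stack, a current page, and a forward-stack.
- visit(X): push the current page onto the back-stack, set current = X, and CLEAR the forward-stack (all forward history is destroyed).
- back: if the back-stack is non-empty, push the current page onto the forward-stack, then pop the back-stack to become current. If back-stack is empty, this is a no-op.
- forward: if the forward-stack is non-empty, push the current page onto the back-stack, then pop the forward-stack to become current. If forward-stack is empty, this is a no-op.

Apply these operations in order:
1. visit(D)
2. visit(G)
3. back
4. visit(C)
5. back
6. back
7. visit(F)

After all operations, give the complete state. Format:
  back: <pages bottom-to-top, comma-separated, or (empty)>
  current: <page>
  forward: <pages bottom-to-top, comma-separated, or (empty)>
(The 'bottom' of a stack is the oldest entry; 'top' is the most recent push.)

Answer: back: HOME
current: F
forward: (empty)

Derivation:
After 1 (visit(D)): cur=D back=1 fwd=0
After 2 (visit(G)): cur=G back=2 fwd=0
After 3 (back): cur=D back=1 fwd=1
After 4 (visit(C)): cur=C back=2 fwd=0
After 5 (back): cur=D back=1 fwd=1
After 6 (back): cur=HOME back=0 fwd=2
After 7 (visit(F)): cur=F back=1 fwd=0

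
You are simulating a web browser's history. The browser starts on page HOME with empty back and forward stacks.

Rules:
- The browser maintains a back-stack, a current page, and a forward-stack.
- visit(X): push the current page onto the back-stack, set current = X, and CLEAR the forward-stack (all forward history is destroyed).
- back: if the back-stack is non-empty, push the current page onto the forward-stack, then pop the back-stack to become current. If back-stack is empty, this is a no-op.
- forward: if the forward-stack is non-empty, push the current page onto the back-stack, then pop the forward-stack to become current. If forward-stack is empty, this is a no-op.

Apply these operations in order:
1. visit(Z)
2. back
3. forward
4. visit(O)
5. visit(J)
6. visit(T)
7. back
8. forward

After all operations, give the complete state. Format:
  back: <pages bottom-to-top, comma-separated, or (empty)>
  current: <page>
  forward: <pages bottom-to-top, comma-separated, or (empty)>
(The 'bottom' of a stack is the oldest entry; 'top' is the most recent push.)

After 1 (visit(Z)): cur=Z back=1 fwd=0
After 2 (back): cur=HOME back=0 fwd=1
After 3 (forward): cur=Z back=1 fwd=0
After 4 (visit(O)): cur=O back=2 fwd=0
After 5 (visit(J)): cur=J back=3 fwd=0
After 6 (visit(T)): cur=T back=4 fwd=0
After 7 (back): cur=J back=3 fwd=1
After 8 (forward): cur=T back=4 fwd=0

Answer: back: HOME,Z,O,J
current: T
forward: (empty)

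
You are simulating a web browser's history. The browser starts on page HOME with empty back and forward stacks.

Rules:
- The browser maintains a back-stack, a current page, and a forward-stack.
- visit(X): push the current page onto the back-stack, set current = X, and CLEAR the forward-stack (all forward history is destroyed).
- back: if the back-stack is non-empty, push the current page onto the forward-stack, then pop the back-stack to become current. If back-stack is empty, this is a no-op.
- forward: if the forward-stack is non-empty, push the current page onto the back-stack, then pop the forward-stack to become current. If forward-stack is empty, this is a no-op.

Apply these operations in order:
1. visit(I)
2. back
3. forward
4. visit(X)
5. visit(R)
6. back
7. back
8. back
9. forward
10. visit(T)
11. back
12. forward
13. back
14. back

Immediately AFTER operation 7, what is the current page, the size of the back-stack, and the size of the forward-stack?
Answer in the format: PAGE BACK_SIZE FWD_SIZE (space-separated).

After 1 (visit(I)): cur=I back=1 fwd=0
After 2 (back): cur=HOME back=0 fwd=1
After 3 (forward): cur=I back=1 fwd=0
After 4 (visit(X)): cur=X back=2 fwd=0
After 5 (visit(R)): cur=R back=3 fwd=0
After 6 (back): cur=X back=2 fwd=1
After 7 (back): cur=I back=1 fwd=2

I 1 2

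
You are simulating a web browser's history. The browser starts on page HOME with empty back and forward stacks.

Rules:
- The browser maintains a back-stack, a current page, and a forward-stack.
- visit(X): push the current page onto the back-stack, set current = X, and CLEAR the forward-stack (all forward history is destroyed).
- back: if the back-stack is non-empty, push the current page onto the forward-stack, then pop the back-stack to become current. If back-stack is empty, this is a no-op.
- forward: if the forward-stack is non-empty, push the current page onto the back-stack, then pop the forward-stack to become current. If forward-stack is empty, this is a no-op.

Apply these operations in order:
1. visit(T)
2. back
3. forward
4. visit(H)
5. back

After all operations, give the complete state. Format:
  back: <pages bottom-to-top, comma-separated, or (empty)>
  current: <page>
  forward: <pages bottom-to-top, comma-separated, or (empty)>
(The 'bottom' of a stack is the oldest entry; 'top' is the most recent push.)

Answer: back: HOME
current: T
forward: H

Derivation:
After 1 (visit(T)): cur=T back=1 fwd=0
After 2 (back): cur=HOME back=0 fwd=1
After 3 (forward): cur=T back=1 fwd=0
After 4 (visit(H)): cur=H back=2 fwd=0
After 5 (back): cur=T back=1 fwd=1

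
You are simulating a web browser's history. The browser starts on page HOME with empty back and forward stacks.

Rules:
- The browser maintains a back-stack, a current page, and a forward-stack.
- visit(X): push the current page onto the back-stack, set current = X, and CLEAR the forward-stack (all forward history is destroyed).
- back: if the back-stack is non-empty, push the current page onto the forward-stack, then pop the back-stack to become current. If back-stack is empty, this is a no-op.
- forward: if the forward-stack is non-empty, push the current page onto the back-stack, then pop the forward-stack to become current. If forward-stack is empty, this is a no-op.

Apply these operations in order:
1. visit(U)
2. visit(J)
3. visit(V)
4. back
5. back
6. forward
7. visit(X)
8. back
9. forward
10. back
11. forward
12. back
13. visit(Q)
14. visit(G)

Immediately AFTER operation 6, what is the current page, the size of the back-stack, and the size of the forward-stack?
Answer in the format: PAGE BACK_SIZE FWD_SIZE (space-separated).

After 1 (visit(U)): cur=U back=1 fwd=0
After 2 (visit(J)): cur=J back=2 fwd=0
After 3 (visit(V)): cur=V back=3 fwd=0
After 4 (back): cur=J back=2 fwd=1
After 5 (back): cur=U back=1 fwd=2
After 6 (forward): cur=J back=2 fwd=1

J 2 1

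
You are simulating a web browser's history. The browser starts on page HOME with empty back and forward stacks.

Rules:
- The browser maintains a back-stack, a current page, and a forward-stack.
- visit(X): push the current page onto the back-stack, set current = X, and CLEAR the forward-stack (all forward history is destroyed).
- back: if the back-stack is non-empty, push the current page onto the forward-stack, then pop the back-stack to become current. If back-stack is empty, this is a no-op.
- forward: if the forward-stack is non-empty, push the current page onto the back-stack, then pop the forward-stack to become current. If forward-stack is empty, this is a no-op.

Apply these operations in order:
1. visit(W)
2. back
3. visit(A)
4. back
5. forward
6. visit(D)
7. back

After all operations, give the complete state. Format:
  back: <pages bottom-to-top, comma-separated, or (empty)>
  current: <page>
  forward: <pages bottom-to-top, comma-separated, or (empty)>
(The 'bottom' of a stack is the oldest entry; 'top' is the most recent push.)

Answer: back: HOME
current: A
forward: D

Derivation:
After 1 (visit(W)): cur=W back=1 fwd=0
After 2 (back): cur=HOME back=0 fwd=1
After 3 (visit(A)): cur=A back=1 fwd=0
After 4 (back): cur=HOME back=0 fwd=1
After 5 (forward): cur=A back=1 fwd=0
After 6 (visit(D)): cur=D back=2 fwd=0
After 7 (back): cur=A back=1 fwd=1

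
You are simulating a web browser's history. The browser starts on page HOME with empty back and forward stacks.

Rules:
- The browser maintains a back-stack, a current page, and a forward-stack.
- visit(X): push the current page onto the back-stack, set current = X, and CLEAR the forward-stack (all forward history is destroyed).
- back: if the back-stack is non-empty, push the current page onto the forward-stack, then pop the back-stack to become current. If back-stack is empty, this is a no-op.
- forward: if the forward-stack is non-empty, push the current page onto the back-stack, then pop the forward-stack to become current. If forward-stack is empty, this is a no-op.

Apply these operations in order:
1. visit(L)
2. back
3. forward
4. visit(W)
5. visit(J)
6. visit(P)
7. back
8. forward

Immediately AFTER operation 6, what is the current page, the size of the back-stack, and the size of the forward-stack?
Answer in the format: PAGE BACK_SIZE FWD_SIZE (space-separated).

After 1 (visit(L)): cur=L back=1 fwd=0
After 2 (back): cur=HOME back=0 fwd=1
After 3 (forward): cur=L back=1 fwd=0
After 4 (visit(W)): cur=W back=2 fwd=0
After 5 (visit(J)): cur=J back=3 fwd=0
After 6 (visit(P)): cur=P back=4 fwd=0

P 4 0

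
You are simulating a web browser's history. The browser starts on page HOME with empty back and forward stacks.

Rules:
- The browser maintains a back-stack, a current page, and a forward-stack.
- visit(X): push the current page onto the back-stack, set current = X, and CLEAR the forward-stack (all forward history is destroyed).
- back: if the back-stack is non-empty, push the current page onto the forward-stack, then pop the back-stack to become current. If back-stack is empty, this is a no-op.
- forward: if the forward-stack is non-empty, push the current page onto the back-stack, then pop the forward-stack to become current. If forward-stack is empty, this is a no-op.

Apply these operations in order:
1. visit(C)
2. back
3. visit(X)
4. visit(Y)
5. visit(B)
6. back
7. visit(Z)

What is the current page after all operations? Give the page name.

Answer: Z

Derivation:
After 1 (visit(C)): cur=C back=1 fwd=0
After 2 (back): cur=HOME back=0 fwd=1
After 3 (visit(X)): cur=X back=1 fwd=0
After 4 (visit(Y)): cur=Y back=2 fwd=0
After 5 (visit(B)): cur=B back=3 fwd=0
After 6 (back): cur=Y back=2 fwd=1
After 7 (visit(Z)): cur=Z back=3 fwd=0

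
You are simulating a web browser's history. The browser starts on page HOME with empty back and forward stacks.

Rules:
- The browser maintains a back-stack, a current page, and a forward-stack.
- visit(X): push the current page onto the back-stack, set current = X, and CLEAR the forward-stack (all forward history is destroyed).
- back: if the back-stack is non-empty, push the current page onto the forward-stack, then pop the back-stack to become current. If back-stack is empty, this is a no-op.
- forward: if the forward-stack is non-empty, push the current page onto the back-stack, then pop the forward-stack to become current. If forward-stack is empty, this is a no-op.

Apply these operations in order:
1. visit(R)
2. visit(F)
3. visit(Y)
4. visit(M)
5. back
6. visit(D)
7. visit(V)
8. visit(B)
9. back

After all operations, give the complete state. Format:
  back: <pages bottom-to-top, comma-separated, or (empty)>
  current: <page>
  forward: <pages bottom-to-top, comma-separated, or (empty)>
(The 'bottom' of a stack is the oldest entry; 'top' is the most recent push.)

Answer: back: HOME,R,F,Y,D
current: V
forward: B

Derivation:
After 1 (visit(R)): cur=R back=1 fwd=0
After 2 (visit(F)): cur=F back=2 fwd=0
After 3 (visit(Y)): cur=Y back=3 fwd=0
After 4 (visit(M)): cur=M back=4 fwd=0
After 5 (back): cur=Y back=3 fwd=1
After 6 (visit(D)): cur=D back=4 fwd=0
After 7 (visit(V)): cur=V back=5 fwd=0
After 8 (visit(B)): cur=B back=6 fwd=0
After 9 (back): cur=V back=5 fwd=1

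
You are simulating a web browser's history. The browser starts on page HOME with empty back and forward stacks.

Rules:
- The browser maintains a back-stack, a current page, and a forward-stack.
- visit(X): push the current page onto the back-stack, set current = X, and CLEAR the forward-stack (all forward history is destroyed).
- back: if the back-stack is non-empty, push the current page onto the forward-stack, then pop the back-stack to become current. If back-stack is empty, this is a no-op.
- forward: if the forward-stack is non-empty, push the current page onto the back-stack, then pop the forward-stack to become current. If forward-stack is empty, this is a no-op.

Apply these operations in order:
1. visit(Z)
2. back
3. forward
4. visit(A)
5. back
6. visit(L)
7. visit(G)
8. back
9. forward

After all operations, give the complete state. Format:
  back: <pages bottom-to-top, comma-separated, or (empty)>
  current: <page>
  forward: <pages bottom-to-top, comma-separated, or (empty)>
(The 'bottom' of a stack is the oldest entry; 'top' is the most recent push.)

Answer: back: HOME,Z,L
current: G
forward: (empty)

Derivation:
After 1 (visit(Z)): cur=Z back=1 fwd=0
After 2 (back): cur=HOME back=0 fwd=1
After 3 (forward): cur=Z back=1 fwd=0
After 4 (visit(A)): cur=A back=2 fwd=0
After 5 (back): cur=Z back=1 fwd=1
After 6 (visit(L)): cur=L back=2 fwd=0
After 7 (visit(G)): cur=G back=3 fwd=0
After 8 (back): cur=L back=2 fwd=1
After 9 (forward): cur=G back=3 fwd=0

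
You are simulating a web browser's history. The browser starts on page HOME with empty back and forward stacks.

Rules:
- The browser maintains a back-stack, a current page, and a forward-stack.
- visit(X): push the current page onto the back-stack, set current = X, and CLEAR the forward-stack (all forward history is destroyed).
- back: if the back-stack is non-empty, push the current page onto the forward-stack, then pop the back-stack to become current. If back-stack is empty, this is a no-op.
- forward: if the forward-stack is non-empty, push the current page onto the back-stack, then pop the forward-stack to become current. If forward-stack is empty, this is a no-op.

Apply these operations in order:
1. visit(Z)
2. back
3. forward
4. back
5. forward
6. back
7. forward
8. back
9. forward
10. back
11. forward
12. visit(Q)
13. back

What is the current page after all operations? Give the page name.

Answer: Z

Derivation:
After 1 (visit(Z)): cur=Z back=1 fwd=0
After 2 (back): cur=HOME back=0 fwd=1
After 3 (forward): cur=Z back=1 fwd=0
After 4 (back): cur=HOME back=0 fwd=1
After 5 (forward): cur=Z back=1 fwd=0
After 6 (back): cur=HOME back=0 fwd=1
After 7 (forward): cur=Z back=1 fwd=0
After 8 (back): cur=HOME back=0 fwd=1
After 9 (forward): cur=Z back=1 fwd=0
After 10 (back): cur=HOME back=0 fwd=1
After 11 (forward): cur=Z back=1 fwd=0
After 12 (visit(Q)): cur=Q back=2 fwd=0
After 13 (back): cur=Z back=1 fwd=1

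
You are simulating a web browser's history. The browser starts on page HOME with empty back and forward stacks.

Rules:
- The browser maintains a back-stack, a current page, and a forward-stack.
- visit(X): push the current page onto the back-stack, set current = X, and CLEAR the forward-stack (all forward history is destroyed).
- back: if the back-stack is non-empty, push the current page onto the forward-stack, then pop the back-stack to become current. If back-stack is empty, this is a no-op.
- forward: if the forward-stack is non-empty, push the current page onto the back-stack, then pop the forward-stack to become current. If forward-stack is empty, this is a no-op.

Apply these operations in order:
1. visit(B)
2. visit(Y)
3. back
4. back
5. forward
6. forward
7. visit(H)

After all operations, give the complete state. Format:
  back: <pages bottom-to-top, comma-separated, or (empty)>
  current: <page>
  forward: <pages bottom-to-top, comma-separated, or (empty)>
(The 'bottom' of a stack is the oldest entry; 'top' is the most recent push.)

Answer: back: HOME,B,Y
current: H
forward: (empty)

Derivation:
After 1 (visit(B)): cur=B back=1 fwd=0
After 2 (visit(Y)): cur=Y back=2 fwd=0
After 3 (back): cur=B back=1 fwd=1
After 4 (back): cur=HOME back=0 fwd=2
After 5 (forward): cur=B back=1 fwd=1
After 6 (forward): cur=Y back=2 fwd=0
After 7 (visit(H)): cur=H back=3 fwd=0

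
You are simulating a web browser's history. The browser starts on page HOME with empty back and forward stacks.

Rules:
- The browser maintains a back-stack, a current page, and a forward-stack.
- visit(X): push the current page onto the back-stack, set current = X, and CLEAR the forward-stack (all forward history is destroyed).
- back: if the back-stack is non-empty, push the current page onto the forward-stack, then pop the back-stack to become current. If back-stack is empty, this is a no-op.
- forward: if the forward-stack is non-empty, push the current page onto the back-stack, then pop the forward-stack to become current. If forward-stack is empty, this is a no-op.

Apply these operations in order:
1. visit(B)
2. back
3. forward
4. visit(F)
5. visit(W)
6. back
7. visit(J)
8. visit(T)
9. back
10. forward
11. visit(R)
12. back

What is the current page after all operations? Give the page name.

After 1 (visit(B)): cur=B back=1 fwd=0
After 2 (back): cur=HOME back=0 fwd=1
After 3 (forward): cur=B back=1 fwd=0
After 4 (visit(F)): cur=F back=2 fwd=0
After 5 (visit(W)): cur=W back=3 fwd=0
After 6 (back): cur=F back=2 fwd=1
After 7 (visit(J)): cur=J back=3 fwd=0
After 8 (visit(T)): cur=T back=4 fwd=0
After 9 (back): cur=J back=3 fwd=1
After 10 (forward): cur=T back=4 fwd=0
After 11 (visit(R)): cur=R back=5 fwd=0
After 12 (back): cur=T back=4 fwd=1

Answer: T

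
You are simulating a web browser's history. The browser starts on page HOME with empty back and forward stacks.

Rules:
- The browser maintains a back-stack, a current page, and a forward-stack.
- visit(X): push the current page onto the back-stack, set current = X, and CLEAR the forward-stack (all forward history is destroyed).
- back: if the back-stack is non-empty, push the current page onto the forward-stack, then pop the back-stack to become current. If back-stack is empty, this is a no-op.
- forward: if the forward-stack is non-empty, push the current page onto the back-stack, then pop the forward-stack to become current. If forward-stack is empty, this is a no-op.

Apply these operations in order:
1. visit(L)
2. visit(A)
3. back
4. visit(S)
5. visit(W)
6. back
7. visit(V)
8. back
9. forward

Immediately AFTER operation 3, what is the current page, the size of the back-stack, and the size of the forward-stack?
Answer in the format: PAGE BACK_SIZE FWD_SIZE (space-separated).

After 1 (visit(L)): cur=L back=1 fwd=0
After 2 (visit(A)): cur=A back=2 fwd=0
After 3 (back): cur=L back=1 fwd=1

L 1 1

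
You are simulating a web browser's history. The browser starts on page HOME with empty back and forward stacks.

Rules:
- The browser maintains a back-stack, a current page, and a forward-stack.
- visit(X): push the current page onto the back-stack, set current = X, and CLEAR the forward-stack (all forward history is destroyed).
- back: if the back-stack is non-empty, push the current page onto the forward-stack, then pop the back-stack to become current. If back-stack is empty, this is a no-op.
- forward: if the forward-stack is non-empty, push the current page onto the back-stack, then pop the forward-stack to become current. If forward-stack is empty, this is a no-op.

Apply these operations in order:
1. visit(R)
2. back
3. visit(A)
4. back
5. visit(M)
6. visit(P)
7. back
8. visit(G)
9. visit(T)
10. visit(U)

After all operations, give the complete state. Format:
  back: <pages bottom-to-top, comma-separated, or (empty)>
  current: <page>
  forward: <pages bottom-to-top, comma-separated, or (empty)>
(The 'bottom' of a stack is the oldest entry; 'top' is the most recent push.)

After 1 (visit(R)): cur=R back=1 fwd=0
After 2 (back): cur=HOME back=0 fwd=1
After 3 (visit(A)): cur=A back=1 fwd=0
After 4 (back): cur=HOME back=0 fwd=1
After 5 (visit(M)): cur=M back=1 fwd=0
After 6 (visit(P)): cur=P back=2 fwd=0
After 7 (back): cur=M back=1 fwd=1
After 8 (visit(G)): cur=G back=2 fwd=0
After 9 (visit(T)): cur=T back=3 fwd=0
After 10 (visit(U)): cur=U back=4 fwd=0

Answer: back: HOME,M,G,T
current: U
forward: (empty)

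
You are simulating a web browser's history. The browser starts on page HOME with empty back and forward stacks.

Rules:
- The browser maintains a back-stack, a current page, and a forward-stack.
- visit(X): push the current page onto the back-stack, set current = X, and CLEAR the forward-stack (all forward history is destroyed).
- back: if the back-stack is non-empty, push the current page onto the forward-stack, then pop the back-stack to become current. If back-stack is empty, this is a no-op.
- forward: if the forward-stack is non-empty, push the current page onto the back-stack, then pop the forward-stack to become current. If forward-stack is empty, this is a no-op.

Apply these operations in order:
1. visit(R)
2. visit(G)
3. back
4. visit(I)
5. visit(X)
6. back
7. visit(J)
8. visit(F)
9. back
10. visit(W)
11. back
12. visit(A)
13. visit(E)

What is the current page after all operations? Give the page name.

Answer: E

Derivation:
After 1 (visit(R)): cur=R back=1 fwd=0
After 2 (visit(G)): cur=G back=2 fwd=0
After 3 (back): cur=R back=1 fwd=1
After 4 (visit(I)): cur=I back=2 fwd=0
After 5 (visit(X)): cur=X back=3 fwd=0
After 6 (back): cur=I back=2 fwd=1
After 7 (visit(J)): cur=J back=3 fwd=0
After 8 (visit(F)): cur=F back=4 fwd=0
After 9 (back): cur=J back=3 fwd=1
After 10 (visit(W)): cur=W back=4 fwd=0
After 11 (back): cur=J back=3 fwd=1
After 12 (visit(A)): cur=A back=4 fwd=0
After 13 (visit(E)): cur=E back=5 fwd=0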